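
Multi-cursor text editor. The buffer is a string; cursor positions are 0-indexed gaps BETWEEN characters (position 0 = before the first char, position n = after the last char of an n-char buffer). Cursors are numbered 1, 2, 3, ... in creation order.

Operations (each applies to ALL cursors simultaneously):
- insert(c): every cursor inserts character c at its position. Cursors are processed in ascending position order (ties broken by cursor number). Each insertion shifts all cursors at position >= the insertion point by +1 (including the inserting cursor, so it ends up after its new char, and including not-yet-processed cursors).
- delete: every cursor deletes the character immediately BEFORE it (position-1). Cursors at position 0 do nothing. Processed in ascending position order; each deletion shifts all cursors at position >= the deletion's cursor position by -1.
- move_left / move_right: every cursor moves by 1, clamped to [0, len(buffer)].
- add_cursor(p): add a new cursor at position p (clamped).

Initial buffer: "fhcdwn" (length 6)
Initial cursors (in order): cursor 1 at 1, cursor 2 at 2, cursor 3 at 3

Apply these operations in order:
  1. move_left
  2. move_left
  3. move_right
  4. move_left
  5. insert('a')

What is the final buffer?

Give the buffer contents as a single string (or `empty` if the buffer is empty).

Answer: aafahcdwn

Derivation:
After op 1 (move_left): buffer="fhcdwn" (len 6), cursors c1@0 c2@1 c3@2, authorship ......
After op 2 (move_left): buffer="fhcdwn" (len 6), cursors c1@0 c2@0 c3@1, authorship ......
After op 3 (move_right): buffer="fhcdwn" (len 6), cursors c1@1 c2@1 c3@2, authorship ......
After op 4 (move_left): buffer="fhcdwn" (len 6), cursors c1@0 c2@0 c3@1, authorship ......
After op 5 (insert('a')): buffer="aafahcdwn" (len 9), cursors c1@2 c2@2 c3@4, authorship 12.3.....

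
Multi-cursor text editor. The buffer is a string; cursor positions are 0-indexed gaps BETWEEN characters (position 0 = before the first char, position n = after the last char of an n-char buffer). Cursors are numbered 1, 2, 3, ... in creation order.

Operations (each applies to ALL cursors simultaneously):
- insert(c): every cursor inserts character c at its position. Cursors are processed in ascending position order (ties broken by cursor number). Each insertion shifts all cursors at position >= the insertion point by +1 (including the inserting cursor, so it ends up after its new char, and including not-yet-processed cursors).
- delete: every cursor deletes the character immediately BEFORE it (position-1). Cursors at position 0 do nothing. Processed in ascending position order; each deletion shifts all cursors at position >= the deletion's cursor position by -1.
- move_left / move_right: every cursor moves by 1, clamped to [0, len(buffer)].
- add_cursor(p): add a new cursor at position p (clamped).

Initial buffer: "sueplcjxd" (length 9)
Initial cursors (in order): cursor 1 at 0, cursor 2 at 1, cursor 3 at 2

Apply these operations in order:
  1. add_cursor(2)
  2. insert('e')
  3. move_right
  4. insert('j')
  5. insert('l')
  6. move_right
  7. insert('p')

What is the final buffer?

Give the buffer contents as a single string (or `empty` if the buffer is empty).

After op 1 (add_cursor(2)): buffer="sueplcjxd" (len 9), cursors c1@0 c2@1 c3@2 c4@2, authorship .........
After op 2 (insert('e')): buffer="eseueeeplcjxd" (len 13), cursors c1@1 c2@3 c3@6 c4@6, authorship 1.2.34.......
After op 3 (move_right): buffer="eseueeeplcjxd" (len 13), cursors c1@2 c2@4 c3@7 c4@7, authorship 1.2.34.......
After op 4 (insert('j')): buffer="esjeujeeejjplcjxd" (len 17), cursors c1@3 c2@6 c3@11 c4@11, authorship 1.12.234.34......
After op 5 (insert('l')): buffer="esjleujleeejjllplcjxd" (len 21), cursors c1@4 c2@8 c3@15 c4@15, authorship 1.112.2234.3434......
After op 6 (move_right): buffer="esjleujleeejjllplcjxd" (len 21), cursors c1@5 c2@9 c3@16 c4@16, authorship 1.112.2234.3434......
After op 7 (insert('p')): buffer="esjlepujlepeejjllppplcjxd" (len 25), cursors c1@6 c2@11 c3@20 c4@20, authorship 1.1121.22324.3434.34.....

Answer: esjlepujlepeejjllppplcjxd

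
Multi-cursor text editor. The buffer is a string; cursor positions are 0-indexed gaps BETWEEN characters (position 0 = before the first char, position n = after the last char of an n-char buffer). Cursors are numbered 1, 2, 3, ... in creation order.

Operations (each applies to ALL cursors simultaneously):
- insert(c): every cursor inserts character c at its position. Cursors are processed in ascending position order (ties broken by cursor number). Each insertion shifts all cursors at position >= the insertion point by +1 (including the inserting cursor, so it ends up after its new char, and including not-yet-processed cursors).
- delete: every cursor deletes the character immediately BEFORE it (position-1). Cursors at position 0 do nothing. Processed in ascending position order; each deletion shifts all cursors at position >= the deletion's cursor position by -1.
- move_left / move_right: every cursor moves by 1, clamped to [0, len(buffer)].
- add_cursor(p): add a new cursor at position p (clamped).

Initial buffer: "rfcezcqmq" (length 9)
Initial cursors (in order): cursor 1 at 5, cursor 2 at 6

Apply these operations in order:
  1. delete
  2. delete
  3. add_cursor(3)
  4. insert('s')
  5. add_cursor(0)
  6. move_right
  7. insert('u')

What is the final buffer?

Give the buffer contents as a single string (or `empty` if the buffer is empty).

After op 1 (delete): buffer="rfceqmq" (len 7), cursors c1@4 c2@4, authorship .......
After op 2 (delete): buffer="rfqmq" (len 5), cursors c1@2 c2@2, authorship .....
After op 3 (add_cursor(3)): buffer="rfqmq" (len 5), cursors c1@2 c2@2 c3@3, authorship .....
After op 4 (insert('s')): buffer="rfssqsmq" (len 8), cursors c1@4 c2@4 c3@6, authorship ..12.3..
After op 5 (add_cursor(0)): buffer="rfssqsmq" (len 8), cursors c4@0 c1@4 c2@4 c3@6, authorship ..12.3..
After op 6 (move_right): buffer="rfssqsmq" (len 8), cursors c4@1 c1@5 c2@5 c3@7, authorship ..12.3..
After op 7 (insert('u')): buffer="rufssquusmuq" (len 12), cursors c4@2 c1@8 c2@8 c3@11, authorship .4.12.123.3.

Answer: rufssquusmuq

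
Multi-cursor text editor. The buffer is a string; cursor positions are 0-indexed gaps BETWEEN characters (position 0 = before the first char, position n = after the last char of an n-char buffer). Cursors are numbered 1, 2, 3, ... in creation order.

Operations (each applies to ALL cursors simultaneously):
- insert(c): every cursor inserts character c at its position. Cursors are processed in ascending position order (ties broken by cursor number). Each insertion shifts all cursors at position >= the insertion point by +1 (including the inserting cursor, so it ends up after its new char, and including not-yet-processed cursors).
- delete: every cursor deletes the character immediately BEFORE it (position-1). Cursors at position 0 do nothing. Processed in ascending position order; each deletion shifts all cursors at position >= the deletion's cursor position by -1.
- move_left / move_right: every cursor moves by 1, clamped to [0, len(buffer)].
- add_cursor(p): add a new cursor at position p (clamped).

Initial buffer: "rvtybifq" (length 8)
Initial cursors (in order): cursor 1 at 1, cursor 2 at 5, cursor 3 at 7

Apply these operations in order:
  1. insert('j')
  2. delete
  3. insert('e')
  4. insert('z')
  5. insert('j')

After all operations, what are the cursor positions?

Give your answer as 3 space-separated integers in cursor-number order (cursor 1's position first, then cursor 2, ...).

After op 1 (insert('j')): buffer="rjvtybjifjq" (len 11), cursors c1@2 c2@7 c3@10, authorship .1....2..3.
After op 2 (delete): buffer="rvtybifq" (len 8), cursors c1@1 c2@5 c3@7, authorship ........
After op 3 (insert('e')): buffer="revtybeifeq" (len 11), cursors c1@2 c2@7 c3@10, authorship .1....2..3.
After op 4 (insert('z')): buffer="rezvtybezifezq" (len 14), cursors c1@3 c2@9 c3@13, authorship .11....22..33.
After op 5 (insert('j')): buffer="rezjvtybezjifezjq" (len 17), cursors c1@4 c2@11 c3@16, authorship .111....222..333.

Answer: 4 11 16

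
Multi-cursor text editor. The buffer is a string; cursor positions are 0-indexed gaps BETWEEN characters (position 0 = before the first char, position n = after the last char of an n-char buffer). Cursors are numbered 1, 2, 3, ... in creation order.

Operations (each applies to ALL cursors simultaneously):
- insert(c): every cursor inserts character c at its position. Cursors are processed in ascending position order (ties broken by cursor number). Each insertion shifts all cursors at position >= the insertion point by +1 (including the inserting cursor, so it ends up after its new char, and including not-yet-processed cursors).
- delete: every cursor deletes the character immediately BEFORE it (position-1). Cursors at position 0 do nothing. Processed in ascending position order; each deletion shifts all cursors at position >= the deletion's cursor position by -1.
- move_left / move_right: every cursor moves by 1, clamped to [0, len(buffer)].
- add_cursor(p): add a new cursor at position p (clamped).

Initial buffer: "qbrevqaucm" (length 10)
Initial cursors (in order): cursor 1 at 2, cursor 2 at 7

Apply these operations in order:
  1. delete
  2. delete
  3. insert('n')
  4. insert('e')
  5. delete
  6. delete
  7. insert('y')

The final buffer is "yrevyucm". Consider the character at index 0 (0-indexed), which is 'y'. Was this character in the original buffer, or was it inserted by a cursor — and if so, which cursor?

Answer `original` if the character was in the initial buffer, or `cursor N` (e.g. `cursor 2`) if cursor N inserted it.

Answer: cursor 1

Derivation:
After op 1 (delete): buffer="qrevqucm" (len 8), cursors c1@1 c2@5, authorship ........
After op 2 (delete): buffer="revucm" (len 6), cursors c1@0 c2@3, authorship ......
After op 3 (insert('n')): buffer="nrevnucm" (len 8), cursors c1@1 c2@5, authorship 1...2...
After op 4 (insert('e')): buffer="nerevneucm" (len 10), cursors c1@2 c2@7, authorship 11...22...
After op 5 (delete): buffer="nrevnucm" (len 8), cursors c1@1 c2@5, authorship 1...2...
After op 6 (delete): buffer="revucm" (len 6), cursors c1@0 c2@3, authorship ......
After op 7 (insert('y')): buffer="yrevyucm" (len 8), cursors c1@1 c2@5, authorship 1...2...
Authorship (.=original, N=cursor N): 1 . . . 2 . . .
Index 0: author = 1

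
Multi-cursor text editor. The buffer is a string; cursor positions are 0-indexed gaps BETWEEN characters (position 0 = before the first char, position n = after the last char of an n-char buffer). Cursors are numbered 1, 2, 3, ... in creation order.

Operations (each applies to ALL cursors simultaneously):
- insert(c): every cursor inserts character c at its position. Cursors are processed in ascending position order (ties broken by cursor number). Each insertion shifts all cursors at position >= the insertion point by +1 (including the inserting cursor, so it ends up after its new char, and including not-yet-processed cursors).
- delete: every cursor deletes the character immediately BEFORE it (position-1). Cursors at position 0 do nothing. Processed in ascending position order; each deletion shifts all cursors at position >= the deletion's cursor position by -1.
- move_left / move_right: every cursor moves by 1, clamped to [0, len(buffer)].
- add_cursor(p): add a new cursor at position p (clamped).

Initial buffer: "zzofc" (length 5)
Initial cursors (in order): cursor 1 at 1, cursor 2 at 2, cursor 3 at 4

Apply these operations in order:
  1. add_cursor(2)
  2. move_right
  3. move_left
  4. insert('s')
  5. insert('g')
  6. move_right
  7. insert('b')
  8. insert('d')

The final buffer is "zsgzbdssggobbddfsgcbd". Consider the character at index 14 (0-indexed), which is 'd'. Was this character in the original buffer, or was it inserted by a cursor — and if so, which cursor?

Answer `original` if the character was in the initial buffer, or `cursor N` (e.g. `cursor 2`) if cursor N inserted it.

Answer: cursor 4

Derivation:
After op 1 (add_cursor(2)): buffer="zzofc" (len 5), cursors c1@1 c2@2 c4@2 c3@4, authorship .....
After op 2 (move_right): buffer="zzofc" (len 5), cursors c1@2 c2@3 c4@3 c3@5, authorship .....
After op 3 (move_left): buffer="zzofc" (len 5), cursors c1@1 c2@2 c4@2 c3@4, authorship .....
After op 4 (insert('s')): buffer="zszssofsc" (len 9), cursors c1@2 c2@5 c4@5 c3@8, authorship .1.24..3.
After op 5 (insert('g')): buffer="zsgzssggofsgc" (len 13), cursors c1@3 c2@8 c4@8 c3@12, authorship .11.2424..33.
After op 6 (move_right): buffer="zsgzssggofsgc" (len 13), cursors c1@4 c2@9 c4@9 c3@13, authorship .11.2424..33.
After op 7 (insert('b')): buffer="zsgzbssggobbfsgcb" (len 17), cursors c1@5 c2@12 c4@12 c3@17, authorship .11.12424.24.33.3
After op 8 (insert('d')): buffer="zsgzbdssggobbddfsgcbd" (len 21), cursors c1@6 c2@15 c4@15 c3@21, authorship .11.112424.2424.33.33
Authorship (.=original, N=cursor N): . 1 1 . 1 1 2 4 2 4 . 2 4 2 4 . 3 3 . 3 3
Index 14: author = 4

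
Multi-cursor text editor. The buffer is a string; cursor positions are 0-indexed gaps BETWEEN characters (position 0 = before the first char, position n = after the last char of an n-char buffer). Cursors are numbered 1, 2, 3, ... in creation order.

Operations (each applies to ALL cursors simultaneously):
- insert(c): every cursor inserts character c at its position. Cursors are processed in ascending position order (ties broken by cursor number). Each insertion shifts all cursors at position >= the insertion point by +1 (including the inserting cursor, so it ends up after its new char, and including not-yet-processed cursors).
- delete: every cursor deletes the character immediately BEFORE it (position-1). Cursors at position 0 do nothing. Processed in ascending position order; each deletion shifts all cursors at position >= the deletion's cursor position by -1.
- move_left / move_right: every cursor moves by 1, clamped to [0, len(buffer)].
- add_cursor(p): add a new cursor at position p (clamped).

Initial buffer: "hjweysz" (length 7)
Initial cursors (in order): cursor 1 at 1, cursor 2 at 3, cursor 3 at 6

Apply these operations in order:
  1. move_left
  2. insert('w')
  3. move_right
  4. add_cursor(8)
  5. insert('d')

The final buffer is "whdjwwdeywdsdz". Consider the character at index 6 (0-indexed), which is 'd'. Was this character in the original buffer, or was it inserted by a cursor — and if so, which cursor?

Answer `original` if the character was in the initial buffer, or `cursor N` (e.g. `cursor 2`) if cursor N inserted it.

Answer: cursor 2

Derivation:
After op 1 (move_left): buffer="hjweysz" (len 7), cursors c1@0 c2@2 c3@5, authorship .......
After op 2 (insert('w')): buffer="whjwweywsz" (len 10), cursors c1@1 c2@4 c3@8, authorship 1..2...3..
After op 3 (move_right): buffer="whjwweywsz" (len 10), cursors c1@2 c2@5 c3@9, authorship 1..2...3..
After op 4 (add_cursor(8)): buffer="whjwweywsz" (len 10), cursors c1@2 c2@5 c4@8 c3@9, authorship 1..2...3..
After op 5 (insert('d')): buffer="whdjwwdeywdsdz" (len 14), cursors c1@3 c2@7 c4@11 c3@13, authorship 1.1.2.2..34.3.
Authorship (.=original, N=cursor N): 1 . 1 . 2 . 2 . . 3 4 . 3 .
Index 6: author = 2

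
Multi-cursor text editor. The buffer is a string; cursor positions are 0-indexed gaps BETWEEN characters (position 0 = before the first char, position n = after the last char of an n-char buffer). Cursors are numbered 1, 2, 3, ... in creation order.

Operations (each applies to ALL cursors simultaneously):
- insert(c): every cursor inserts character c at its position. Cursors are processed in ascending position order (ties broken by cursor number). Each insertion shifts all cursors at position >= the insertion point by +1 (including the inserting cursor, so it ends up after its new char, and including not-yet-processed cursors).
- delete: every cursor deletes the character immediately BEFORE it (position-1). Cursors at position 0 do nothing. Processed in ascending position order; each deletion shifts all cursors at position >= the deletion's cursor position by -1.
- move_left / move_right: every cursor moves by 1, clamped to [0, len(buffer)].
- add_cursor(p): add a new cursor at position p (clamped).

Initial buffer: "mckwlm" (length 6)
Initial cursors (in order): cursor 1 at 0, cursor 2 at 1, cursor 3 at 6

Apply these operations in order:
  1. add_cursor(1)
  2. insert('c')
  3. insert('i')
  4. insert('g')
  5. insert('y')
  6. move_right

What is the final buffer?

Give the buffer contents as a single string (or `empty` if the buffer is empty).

After op 1 (add_cursor(1)): buffer="mckwlm" (len 6), cursors c1@0 c2@1 c4@1 c3@6, authorship ......
After op 2 (insert('c')): buffer="cmccckwlmc" (len 10), cursors c1@1 c2@4 c4@4 c3@10, authorship 1.24.....3
After op 3 (insert('i')): buffer="cimcciickwlmci" (len 14), cursors c1@2 c2@7 c4@7 c3@14, authorship 11.2424.....33
After op 4 (insert('g')): buffer="cigmcciiggckwlmcig" (len 18), cursors c1@3 c2@10 c4@10 c3@18, authorship 111.242424.....333
After op 5 (insert('y')): buffer="cigymcciiggyyckwlmcigy" (len 22), cursors c1@4 c2@13 c4@13 c3@22, authorship 1111.24242424.....3333
After op 6 (move_right): buffer="cigymcciiggyyckwlmcigy" (len 22), cursors c1@5 c2@14 c4@14 c3@22, authorship 1111.24242424.....3333

Answer: cigymcciiggyyckwlmcigy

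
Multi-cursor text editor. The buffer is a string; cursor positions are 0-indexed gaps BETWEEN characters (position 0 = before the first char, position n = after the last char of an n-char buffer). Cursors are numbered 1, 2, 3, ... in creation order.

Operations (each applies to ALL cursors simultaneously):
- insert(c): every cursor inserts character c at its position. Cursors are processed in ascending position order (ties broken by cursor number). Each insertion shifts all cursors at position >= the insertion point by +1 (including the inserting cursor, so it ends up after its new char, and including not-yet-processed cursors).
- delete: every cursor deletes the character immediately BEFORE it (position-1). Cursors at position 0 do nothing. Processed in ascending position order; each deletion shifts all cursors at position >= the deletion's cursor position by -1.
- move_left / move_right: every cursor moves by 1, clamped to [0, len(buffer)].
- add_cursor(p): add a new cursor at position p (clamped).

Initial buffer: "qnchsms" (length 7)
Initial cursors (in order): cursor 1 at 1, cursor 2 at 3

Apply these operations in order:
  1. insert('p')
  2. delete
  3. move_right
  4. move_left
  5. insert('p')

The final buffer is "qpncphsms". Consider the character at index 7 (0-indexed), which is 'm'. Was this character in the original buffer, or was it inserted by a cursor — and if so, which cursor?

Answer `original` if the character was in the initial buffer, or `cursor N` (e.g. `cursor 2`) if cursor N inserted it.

After op 1 (insert('p')): buffer="qpncphsms" (len 9), cursors c1@2 c2@5, authorship .1..2....
After op 2 (delete): buffer="qnchsms" (len 7), cursors c1@1 c2@3, authorship .......
After op 3 (move_right): buffer="qnchsms" (len 7), cursors c1@2 c2@4, authorship .......
After op 4 (move_left): buffer="qnchsms" (len 7), cursors c1@1 c2@3, authorship .......
After op 5 (insert('p')): buffer="qpncphsms" (len 9), cursors c1@2 c2@5, authorship .1..2....
Authorship (.=original, N=cursor N): . 1 . . 2 . . . .
Index 7: author = original

Answer: original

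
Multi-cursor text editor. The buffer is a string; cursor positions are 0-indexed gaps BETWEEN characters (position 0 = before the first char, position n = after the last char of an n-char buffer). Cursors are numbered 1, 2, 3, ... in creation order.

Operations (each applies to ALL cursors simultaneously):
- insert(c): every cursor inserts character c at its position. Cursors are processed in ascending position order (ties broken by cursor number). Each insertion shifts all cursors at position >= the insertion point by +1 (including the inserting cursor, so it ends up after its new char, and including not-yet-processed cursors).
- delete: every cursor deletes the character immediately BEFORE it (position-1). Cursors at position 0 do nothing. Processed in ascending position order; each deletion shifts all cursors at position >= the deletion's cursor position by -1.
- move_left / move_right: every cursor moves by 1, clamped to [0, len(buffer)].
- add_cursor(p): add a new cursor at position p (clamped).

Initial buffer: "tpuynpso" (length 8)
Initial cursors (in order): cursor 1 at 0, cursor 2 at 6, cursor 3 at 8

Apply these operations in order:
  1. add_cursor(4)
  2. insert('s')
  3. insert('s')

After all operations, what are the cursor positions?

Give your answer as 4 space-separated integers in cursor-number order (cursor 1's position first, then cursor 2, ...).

After op 1 (add_cursor(4)): buffer="tpuynpso" (len 8), cursors c1@0 c4@4 c2@6 c3@8, authorship ........
After op 2 (insert('s')): buffer="stpuysnpssos" (len 12), cursors c1@1 c4@6 c2@9 c3@12, authorship 1....4..2..3
After op 3 (insert('s')): buffer="sstpuyssnpsssoss" (len 16), cursors c1@2 c4@8 c2@12 c3@16, authorship 11....44..22..33

Answer: 2 12 16 8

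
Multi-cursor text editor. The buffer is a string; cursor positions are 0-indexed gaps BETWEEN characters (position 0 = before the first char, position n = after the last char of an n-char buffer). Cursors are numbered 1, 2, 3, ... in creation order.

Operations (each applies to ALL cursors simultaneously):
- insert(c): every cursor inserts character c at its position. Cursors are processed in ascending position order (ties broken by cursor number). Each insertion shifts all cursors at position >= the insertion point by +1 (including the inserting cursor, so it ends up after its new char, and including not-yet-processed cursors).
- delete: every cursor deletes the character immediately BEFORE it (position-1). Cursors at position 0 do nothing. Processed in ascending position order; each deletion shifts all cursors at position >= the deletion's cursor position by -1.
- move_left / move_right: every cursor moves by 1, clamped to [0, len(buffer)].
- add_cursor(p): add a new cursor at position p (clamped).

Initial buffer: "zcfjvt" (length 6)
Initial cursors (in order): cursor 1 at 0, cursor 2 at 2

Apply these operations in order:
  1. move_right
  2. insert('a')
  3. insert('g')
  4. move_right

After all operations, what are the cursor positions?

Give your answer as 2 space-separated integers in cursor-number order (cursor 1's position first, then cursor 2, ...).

After op 1 (move_right): buffer="zcfjvt" (len 6), cursors c1@1 c2@3, authorship ......
After op 2 (insert('a')): buffer="zacfajvt" (len 8), cursors c1@2 c2@5, authorship .1..2...
After op 3 (insert('g')): buffer="zagcfagjvt" (len 10), cursors c1@3 c2@7, authorship .11..22...
After op 4 (move_right): buffer="zagcfagjvt" (len 10), cursors c1@4 c2@8, authorship .11..22...

Answer: 4 8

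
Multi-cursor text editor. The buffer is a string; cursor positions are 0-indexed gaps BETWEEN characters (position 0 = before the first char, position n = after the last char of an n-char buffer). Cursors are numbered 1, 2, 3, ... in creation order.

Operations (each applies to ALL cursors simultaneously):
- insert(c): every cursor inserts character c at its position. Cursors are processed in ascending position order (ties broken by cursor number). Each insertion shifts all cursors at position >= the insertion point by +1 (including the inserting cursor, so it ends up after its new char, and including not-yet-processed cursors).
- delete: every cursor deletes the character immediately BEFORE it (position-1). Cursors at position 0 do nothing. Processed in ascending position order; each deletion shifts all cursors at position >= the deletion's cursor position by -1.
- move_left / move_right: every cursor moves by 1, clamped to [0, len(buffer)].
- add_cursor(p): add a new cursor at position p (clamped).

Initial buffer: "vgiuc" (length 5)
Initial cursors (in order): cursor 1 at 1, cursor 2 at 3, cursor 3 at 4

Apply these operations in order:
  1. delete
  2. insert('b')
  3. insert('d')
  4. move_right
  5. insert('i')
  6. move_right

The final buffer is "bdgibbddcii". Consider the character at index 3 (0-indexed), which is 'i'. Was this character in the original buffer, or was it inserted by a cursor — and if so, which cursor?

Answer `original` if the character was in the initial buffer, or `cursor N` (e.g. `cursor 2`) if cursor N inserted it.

After op 1 (delete): buffer="gc" (len 2), cursors c1@0 c2@1 c3@1, authorship ..
After op 2 (insert('b')): buffer="bgbbc" (len 5), cursors c1@1 c2@4 c3@4, authorship 1.23.
After op 3 (insert('d')): buffer="bdgbbddc" (len 8), cursors c1@2 c2@7 c3@7, authorship 11.2323.
After op 4 (move_right): buffer="bdgbbddc" (len 8), cursors c1@3 c2@8 c3@8, authorship 11.2323.
After op 5 (insert('i')): buffer="bdgibbddcii" (len 11), cursors c1@4 c2@11 c3@11, authorship 11.12323.23
After op 6 (move_right): buffer="bdgibbddcii" (len 11), cursors c1@5 c2@11 c3@11, authorship 11.12323.23
Authorship (.=original, N=cursor N): 1 1 . 1 2 3 2 3 . 2 3
Index 3: author = 1

Answer: cursor 1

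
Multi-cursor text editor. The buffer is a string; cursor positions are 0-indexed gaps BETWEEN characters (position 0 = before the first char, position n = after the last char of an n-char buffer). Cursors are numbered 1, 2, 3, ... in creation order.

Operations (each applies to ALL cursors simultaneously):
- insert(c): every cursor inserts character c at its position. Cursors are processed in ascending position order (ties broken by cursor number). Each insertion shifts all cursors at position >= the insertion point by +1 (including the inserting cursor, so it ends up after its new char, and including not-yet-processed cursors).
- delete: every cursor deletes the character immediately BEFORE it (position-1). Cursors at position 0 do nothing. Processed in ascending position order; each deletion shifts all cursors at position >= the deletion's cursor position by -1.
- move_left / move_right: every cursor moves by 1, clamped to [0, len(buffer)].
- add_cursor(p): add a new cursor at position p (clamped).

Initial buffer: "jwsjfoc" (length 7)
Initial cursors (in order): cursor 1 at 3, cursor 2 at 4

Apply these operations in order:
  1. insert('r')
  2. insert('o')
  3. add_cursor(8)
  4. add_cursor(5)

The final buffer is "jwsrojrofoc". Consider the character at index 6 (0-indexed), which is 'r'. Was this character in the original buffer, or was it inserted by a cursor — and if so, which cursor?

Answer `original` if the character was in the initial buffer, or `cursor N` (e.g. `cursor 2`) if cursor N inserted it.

Answer: cursor 2

Derivation:
After op 1 (insert('r')): buffer="jwsrjrfoc" (len 9), cursors c1@4 c2@6, authorship ...1.2...
After op 2 (insert('o')): buffer="jwsrojrofoc" (len 11), cursors c1@5 c2@8, authorship ...11.22...
After op 3 (add_cursor(8)): buffer="jwsrojrofoc" (len 11), cursors c1@5 c2@8 c3@8, authorship ...11.22...
After op 4 (add_cursor(5)): buffer="jwsrojrofoc" (len 11), cursors c1@5 c4@5 c2@8 c3@8, authorship ...11.22...
Authorship (.=original, N=cursor N): . . . 1 1 . 2 2 . . .
Index 6: author = 2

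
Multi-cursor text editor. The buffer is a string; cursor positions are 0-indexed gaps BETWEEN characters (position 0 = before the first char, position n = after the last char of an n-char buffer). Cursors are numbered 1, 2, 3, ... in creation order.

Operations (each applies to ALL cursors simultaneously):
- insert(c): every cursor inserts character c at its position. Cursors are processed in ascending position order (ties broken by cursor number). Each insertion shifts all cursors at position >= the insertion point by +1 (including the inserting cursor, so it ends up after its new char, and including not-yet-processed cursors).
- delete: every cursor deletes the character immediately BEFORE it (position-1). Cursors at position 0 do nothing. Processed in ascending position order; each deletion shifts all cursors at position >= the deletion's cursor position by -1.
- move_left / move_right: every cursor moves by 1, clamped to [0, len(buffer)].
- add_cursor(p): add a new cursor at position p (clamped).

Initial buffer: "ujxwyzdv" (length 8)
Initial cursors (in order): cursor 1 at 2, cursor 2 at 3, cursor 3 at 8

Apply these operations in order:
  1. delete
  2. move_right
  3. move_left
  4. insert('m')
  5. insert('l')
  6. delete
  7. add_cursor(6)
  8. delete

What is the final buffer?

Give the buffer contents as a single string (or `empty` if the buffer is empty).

After op 1 (delete): buffer="uwyzd" (len 5), cursors c1@1 c2@1 c3@5, authorship .....
After op 2 (move_right): buffer="uwyzd" (len 5), cursors c1@2 c2@2 c3@5, authorship .....
After op 3 (move_left): buffer="uwyzd" (len 5), cursors c1@1 c2@1 c3@4, authorship .....
After op 4 (insert('m')): buffer="ummwyzmd" (len 8), cursors c1@3 c2@3 c3@7, authorship .12...3.
After op 5 (insert('l')): buffer="ummllwyzmld" (len 11), cursors c1@5 c2@5 c3@10, authorship .1212...33.
After op 6 (delete): buffer="ummwyzmd" (len 8), cursors c1@3 c2@3 c3@7, authorship .12...3.
After op 7 (add_cursor(6)): buffer="ummwyzmd" (len 8), cursors c1@3 c2@3 c4@6 c3@7, authorship .12...3.
After op 8 (delete): buffer="uwyd" (len 4), cursors c1@1 c2@1 c3@3 c4@3, authorship ....

Answer: uwyd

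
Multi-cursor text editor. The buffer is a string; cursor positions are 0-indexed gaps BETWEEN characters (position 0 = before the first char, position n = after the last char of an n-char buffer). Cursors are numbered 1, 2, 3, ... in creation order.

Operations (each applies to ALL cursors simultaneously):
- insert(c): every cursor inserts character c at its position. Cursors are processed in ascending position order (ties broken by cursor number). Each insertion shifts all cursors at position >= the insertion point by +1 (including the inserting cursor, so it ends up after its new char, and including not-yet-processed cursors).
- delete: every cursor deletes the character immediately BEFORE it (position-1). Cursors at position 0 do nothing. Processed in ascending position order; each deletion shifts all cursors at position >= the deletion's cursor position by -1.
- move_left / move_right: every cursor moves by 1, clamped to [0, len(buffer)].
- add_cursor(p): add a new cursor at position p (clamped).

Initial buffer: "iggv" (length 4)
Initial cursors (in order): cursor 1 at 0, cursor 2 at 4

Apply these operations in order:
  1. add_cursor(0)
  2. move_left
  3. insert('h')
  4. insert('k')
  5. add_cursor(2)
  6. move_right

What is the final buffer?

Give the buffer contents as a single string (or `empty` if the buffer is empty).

After op 1 (add_cursor(0)): buffer="iggv" (len 4), cursors c1@0 c3@0 c2@4, authorship ....
After op 2 (move_left): buffer="iggv" (len 4), cursors c1@0 c3@0 c2@3, authorship ....
After op 3 (insert('h')): buffer="hhigghv" (len 7), cursors c1@2 c3@2 c2@6, authorship 13...2.
After op 4 (insert('k')): buffer="hhkkigghkv" (len 10), cursors c1@4 c3@4 c2@9, authorship 1313...22.
After op 5 (add_cursor(2)): buffer="hhkkigghkv" (len 10), cursors c4@2 c1@4 c3@4 c2@9, authorship 1313...22.
After op 6 (move_right): buffer="hhkkigghkv" (len 10), cursors c4@3 c1@5 c3@5 c2@10, authorship 1313...22.

Answer: hhkkigghkv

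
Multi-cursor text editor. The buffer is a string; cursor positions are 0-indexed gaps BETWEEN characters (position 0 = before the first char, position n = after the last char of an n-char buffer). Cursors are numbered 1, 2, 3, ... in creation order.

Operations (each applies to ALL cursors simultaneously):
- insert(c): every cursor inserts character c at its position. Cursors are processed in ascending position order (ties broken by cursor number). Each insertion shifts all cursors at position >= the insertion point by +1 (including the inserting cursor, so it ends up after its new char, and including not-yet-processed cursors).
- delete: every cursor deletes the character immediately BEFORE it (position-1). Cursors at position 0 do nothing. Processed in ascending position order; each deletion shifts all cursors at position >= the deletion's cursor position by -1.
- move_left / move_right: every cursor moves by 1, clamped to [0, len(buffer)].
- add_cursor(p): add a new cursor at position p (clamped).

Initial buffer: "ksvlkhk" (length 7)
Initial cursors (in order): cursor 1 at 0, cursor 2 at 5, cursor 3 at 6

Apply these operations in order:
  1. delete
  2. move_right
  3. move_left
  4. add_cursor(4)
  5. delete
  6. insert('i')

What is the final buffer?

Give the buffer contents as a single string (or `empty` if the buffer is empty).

After op 1 (delete): buffer="ksvlk" (len 5), cursors c1@0 c2@4 c3@4, authorship .....
After op 2 (move_right): buffer="ksvlk" (len 5), cursors c1@1 c2@5 c3@5, authorship .....
After op 3 (move_left): buffer="ksvlk" (len 5), cursors c1@0 c2@4 c3@4, authorship .....
After op 4 (add_cursor(4)): buffer="ksvlk" (len 5), cursors c1@0 c2@4 c3@4 c4@4, authorship .....
After op 5 (delete): buffer="kk" (len 2), cursors c1@0 c2@1 c3@1 c4@1, authorship ..
After op 6 (insert('i')): buffer="ikiiik" (len 6), cursors c1@1 c2@5 c3@5 c4@5, authorship 1.234.

Answer: ikiiik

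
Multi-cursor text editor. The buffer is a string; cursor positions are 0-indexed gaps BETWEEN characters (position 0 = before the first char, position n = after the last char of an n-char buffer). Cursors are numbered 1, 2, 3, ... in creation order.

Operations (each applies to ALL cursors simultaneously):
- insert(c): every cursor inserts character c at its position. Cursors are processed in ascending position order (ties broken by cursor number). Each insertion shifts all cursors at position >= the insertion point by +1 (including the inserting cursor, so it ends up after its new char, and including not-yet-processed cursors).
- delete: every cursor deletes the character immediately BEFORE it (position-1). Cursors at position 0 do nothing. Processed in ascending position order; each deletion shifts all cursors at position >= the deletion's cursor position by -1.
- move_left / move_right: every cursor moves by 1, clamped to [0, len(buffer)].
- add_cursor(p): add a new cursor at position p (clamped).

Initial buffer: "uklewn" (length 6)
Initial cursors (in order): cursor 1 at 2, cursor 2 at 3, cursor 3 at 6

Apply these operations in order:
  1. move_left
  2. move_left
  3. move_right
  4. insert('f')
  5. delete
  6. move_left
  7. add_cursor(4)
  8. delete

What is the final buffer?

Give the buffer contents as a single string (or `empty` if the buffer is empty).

Answer: kwn

Derivation:
After op 1 (move_left): buffer="uklewn" (len 6), cursors c1@1 c2@2 c3@5, authorship ......
After op 2 (move_left): buffer="uklewn" (len 6), cursors c1@0 c2@1 c3@4, authorship ......
After op 3 (move_right): buffer="uklewn" (len 6), cursors c1@1 c2@2 c3@5, authorship ......
After op 4 (insert('f')): buffer="ufkflewfn" (len 9), cursors c1@2 c2@4 c3@8, authorship .1.2...3.
After op 5 (delete): buffer="uklewn" (len 6), cursors c1@1 c2@2 c3@5, authorship ......
After op 6 (move_left): buffer="uklewn" (len 6), cursors c1@0 c2@1 c3@4, authorship ......
After op 7 (add_cursor(4)): buffer="uklewn" (len 6), cursors c1@0 c2@1 c3@4 c4@4, authorship ......
After op 8 (delete): buffer="kwn" (len 3), cursors c1@0 c2@0 c3@1 c4@1, authorship ...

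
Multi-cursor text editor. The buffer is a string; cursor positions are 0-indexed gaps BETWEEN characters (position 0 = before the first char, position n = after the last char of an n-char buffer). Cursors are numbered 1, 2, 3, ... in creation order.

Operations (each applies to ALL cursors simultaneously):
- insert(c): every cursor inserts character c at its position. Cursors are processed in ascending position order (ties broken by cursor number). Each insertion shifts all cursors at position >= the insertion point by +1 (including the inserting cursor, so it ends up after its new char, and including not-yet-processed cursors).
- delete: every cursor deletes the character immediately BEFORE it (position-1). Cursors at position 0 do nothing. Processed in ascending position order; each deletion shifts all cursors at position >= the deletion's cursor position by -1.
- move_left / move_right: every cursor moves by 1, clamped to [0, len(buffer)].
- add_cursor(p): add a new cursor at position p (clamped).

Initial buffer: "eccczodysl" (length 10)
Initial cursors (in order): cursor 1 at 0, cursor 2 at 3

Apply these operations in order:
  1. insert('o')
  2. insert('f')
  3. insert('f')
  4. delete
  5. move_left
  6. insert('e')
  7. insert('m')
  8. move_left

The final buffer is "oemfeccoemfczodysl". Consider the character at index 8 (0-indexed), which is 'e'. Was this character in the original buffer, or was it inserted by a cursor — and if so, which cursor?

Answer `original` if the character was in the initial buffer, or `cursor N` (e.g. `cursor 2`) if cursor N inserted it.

After op 1 (insert('o')): buffer="oeccoczodysl" (len 12), cursors c1@1 c2@5, authorship 1...2.......
After op 2 (insert('f')): buffer="ofeccofczodysl" (len 14), cursors c1@2 c2@7, authorship 11...22.......
After op 3 (insert('f')): buffer="offeccoffczodysl" (len 16), cursors c1@3 c2@9, authorship 111...222.......
After op 4 (delete): buffer="ofeccofczodysl" (len 14), cursors c1@2 c2@7, authorship 11...22.......
After op 5 (move_left): buffer="ofeccofczodysl" (len 14), cursors c1@1 c2@6, authorship 11...22.......
After op 6 (insert('e')): buffer="oefeccoefczodysl" (len 16), cursors c1@2 c2@8, authorship 111...222.......
After op 7 (insert('m')): buffer="oemfeccoemfczodysl" (len 18), cursors c1@3 c2@10, authorship 1111...2222.......
After op 8 (move_left): buffer="oemfeccoemfczodysl" (len 18), cursors c1@2 c2@9, authorship 1111...2222.......
Authorship (.=original, N=cursor N): 1 1 1 1 . . . 2 2 2 2 . . . . . . .
Index 8: author = 2

Answer: cursor 2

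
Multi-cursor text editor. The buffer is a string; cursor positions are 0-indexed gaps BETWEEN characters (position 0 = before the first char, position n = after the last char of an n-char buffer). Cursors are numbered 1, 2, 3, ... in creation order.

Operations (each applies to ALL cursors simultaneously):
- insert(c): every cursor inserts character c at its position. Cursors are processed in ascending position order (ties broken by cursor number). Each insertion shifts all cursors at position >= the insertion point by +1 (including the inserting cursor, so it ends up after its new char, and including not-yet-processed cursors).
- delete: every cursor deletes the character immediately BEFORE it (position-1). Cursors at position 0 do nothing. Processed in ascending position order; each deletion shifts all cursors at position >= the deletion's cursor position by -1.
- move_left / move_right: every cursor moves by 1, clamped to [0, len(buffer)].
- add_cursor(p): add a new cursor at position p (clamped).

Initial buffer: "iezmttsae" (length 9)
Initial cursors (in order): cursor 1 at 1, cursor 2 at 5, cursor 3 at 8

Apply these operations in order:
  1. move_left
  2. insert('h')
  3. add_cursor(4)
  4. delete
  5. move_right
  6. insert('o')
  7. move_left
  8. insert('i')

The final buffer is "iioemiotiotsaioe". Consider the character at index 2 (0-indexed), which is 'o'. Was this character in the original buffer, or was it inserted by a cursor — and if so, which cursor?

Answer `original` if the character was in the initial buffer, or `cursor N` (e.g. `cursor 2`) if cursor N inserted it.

After op 1 (move_left): buffer="iezmttsae" (len 9), cursors c1@0 c2@4 c3@7, authorship .........
After op 2 (insert('h')): buffer="hiezmhttshae" (len 12), cursors c1@1 c2@6 c3@10, authorship 1....2...3..
After op 3 (add_cursor(4)): buffer="hiezmhttshae" (len 12), cursors c1@1 c4@4 c2@6 c3@10, authorship 1....2...3..
After op 4 (delete): buffer="iemttsae" (len 8), cursors c1@0 c4@2 c2@3 c3@6, authorship ........
After op 5 (move_right): buffer="iemttsae" (len 8), cursors c1@1 c4@3 c2@4 c3@7, authorship ........
After op 6 (insert('o')): buffer="ioemototsaoe" (len 12), cursors c1@2 c4@5 c2@7 c3@11, authorship .1..4.2...3.
After op 7 (move_left): buffer="ioemototsaoe" (len 12), cursors c1@1 c4@4 c2@6 c3@10, authorship .1..4.2...3.
After op 8 (insert('i')): buffer="iioemiotiotsaioe" (len 16), cursors c1@2 c4@6 c2@9 c3@14, authorship .11..44.22...33.
Authorship (.=original, N=cursor N): . 1 1 . . 4 4 . 2 2 . . . 3 3 .
Index 2: author = 1

Answer: cursor 1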